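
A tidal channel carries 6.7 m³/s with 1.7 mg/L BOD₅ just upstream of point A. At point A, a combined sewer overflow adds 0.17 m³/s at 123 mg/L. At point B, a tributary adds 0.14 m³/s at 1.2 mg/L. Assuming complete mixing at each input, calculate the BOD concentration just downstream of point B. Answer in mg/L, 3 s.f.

After input A: C = (6.7·1.7 + 0.17·123) / 6.87 = 4.702 mg/L.
After input B: C = (6.87·4.702 + 0.14·1.2) / 7.01 = 4.632 mg/L.

4.63 mg/L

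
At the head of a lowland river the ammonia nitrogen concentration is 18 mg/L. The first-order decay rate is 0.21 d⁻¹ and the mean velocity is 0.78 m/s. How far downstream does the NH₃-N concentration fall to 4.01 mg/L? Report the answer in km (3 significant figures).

482 km

From C = C₀·e^(−kt), t = ln(C₀/C)/k = ln(18/4.01)/0.21 = 1.502/0.21 = 7.15 d.
Distance = v·t = 0.78 m/s × 6.178e+05 s = 4.819e+05 m = 481.9 km.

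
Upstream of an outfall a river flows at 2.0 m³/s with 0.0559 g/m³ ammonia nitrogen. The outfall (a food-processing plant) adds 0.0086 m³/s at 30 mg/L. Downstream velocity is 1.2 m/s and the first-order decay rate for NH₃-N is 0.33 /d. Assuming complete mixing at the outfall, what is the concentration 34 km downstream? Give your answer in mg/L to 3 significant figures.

After complete mixing, C₀ = (0.0086·30 + 2·0.0559) / 2.009 = 0.1841 mg/L.
Travel time t = 3.4e+04 m / 1.2 m/s = 2.833e+04 s = 0.3279 d.
C = 0.1841·exp(−0.33·0.3279) = 0.1841·0.8974 = 0.1652 mg/L.

0.165 mg/L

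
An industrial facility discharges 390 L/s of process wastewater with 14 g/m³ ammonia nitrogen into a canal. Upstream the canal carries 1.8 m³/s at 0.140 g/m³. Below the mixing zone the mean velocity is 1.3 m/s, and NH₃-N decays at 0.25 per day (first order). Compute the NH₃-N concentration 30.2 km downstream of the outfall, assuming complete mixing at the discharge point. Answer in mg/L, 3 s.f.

390 L/s = 0.39 m³/s.
After complete mixing, C₀ = (0.39·14 + 1.8·0.14) / 2.19 = 2.608 mg/L.
Travel time t = 3.02e+04 m / 1.3 m/s = 2.323e+04 s = 0.2689 d.
C = 2.608·exp(−0.25·0.2689) = 2.608·0.935 = 2.439 mg/L.

2.44 mg/L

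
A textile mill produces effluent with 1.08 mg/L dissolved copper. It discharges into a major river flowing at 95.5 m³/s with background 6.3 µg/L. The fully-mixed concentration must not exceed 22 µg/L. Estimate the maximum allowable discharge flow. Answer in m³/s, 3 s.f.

1.42 m³/s

6.3 µg/L = 0.0063 mg/L.
22 µg/L = 0.022 mg/L.
Mass balance at complete mixing: C_std·(Q_w + Q_r) = Q_w·C_e + Q_r·C_b.
Rearranging, Q_w = Q_r·(C_std − C_b)/(C_e − C_std) = 95.5·(0.022 − 0.0063) / (1.08 − 0.022) = 1.417 m³/s.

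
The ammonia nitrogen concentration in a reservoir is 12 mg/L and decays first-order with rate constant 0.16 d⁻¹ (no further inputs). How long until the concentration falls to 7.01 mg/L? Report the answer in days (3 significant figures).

t = ln(C₀/C)/k = ln(12/7.01)/0.16 = 0.5376/0.16 = 3.36 d.

3.36 d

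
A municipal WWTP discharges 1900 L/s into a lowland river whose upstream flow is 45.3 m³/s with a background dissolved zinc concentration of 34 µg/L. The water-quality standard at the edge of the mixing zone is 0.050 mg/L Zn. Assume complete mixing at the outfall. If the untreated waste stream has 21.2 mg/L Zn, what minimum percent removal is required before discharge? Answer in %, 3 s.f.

1900 L/s = 1.9 m³/s.
34 µg/L = 0.034 mg/L.
Mass balance: 0.05·47.2 = 1.9·Cₑ + 45.3·0.034.
Cₑ = (2.36 − 1.54) / 1.9 = 0.4315 mg/L.
Required removal = 1 − 0.4315/21.2 = 97.96 %.

98.0 %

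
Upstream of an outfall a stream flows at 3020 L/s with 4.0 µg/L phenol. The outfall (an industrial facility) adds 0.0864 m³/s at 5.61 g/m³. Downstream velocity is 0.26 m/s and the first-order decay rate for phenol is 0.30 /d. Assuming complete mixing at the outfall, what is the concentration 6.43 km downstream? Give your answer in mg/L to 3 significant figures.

0.147 mg/L

3020 L/s = 3.02 m³/s.
4.0 µg/L = 0.004 mg/L.
After complete mixing, C₀ = (0.0864·5.61 + 3.02·0.004) / 3.106 = 0.1599 mg/L.
Travel time t = 6430 m / 0.26 m/s = 2.473e+04 s = 0.2862 d.
C = 0.1599·exp(−0.30·0.2862) = 0.1599·0.9177 = 0.1468 mg/L.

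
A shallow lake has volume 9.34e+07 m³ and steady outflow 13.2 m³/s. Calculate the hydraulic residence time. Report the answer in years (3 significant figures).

Q = 13.2 m³/s × 3.156e+07 s/yr = 4.166e+08 m³/yr.
Hydraulic residence time τ = V/Q = 9.34e+07/4.166e+08 = 0.2242 yr.

0.224 yr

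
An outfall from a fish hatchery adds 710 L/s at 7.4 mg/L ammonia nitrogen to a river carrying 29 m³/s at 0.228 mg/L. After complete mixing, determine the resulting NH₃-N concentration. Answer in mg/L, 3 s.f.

0.399 mg/L

710 L/s = 0.71 m³/s.
Flow-weighted mixing gives C = (0.71·7.4 + 29·0.228) / (0.71 + 29) = 11.87/29.71 = 0.3994 mg/L.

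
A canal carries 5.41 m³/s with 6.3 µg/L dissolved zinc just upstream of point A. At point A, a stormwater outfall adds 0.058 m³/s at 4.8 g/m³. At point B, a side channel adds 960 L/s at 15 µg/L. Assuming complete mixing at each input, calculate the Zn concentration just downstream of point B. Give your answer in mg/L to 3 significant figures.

0.0509 mg/L

6.3 µg/L = 0.0063 mg/L.
After input A: C = (5.41·0.0063 + 0.058·4.8) / 5.468 = 0.05715 mg/L.
960 L/s = 0.96 m³/s.
15 µg/L = 0.015 mg/L.
After input B: C = (5.468·0.05715 + 0.96·0.015) / 6.428 = 0.05085 mg/L.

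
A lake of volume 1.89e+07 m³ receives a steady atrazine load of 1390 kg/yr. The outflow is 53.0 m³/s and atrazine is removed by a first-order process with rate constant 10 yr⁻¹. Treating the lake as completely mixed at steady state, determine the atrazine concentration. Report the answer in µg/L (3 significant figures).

0.747 µg/L

Outflow Q = 53.0 m³/s × 3.156e+07 s/yr = 1.673e+09 m³/yr.
Steady-state CSTR mass balance: W = Q·C + k·V·C, so C = W/(Q + kV).
Q + kV = 1.673e+09 + 10·1.89e+07 = 1.862e+09 m³/yr.
C = 1390/1.862e+09 = 7.467e-07 kg/m³ = 0.0007467 mg/L = 0.7467 µg/L.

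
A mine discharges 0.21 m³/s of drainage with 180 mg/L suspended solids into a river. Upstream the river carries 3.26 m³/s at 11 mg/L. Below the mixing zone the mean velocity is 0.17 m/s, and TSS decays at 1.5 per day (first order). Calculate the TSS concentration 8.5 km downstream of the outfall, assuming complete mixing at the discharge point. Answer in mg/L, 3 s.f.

After complete mixing, C₀ = (0.21·180 + 3.26·11) / 3.47 = 21.23 mg/L.
Travel time t = 8500 m / 0.17 m/s = 5e+04 s = 0.5787 d.
C = 21.23·exp(−1.5·0.5787) = 21.23·0.4198 = 8.911 mg/L.

8.91 mg/L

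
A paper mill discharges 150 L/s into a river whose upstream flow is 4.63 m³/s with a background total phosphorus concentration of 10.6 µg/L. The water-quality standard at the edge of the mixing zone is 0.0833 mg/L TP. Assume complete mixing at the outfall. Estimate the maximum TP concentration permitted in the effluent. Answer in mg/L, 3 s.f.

2.33 mg/L

150 L/s = 0.15 m³/s.
10.6 µg/L = 0.0106 mg/L.
Mass balance: 0.0833·4.78 = 0.15·Cₑ + 4.63·0.0106.
Cₑ = (0.3982 − 0.04908) / 0.15 = 2.327 mg/L.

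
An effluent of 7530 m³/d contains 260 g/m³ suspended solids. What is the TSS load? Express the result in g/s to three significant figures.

7530 m³/d = 0.08715 m³/s.
Mass flux = Q·C = 0.08715 m³/s × 260 g/m³ = 22.66 g/s.

22.7 g/s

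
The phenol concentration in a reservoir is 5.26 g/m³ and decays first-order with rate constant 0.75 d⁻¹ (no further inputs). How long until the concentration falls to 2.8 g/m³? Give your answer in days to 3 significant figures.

0.841 d

t = ln(C₀/C)/k = ln(5.26/2.8)/0.75 = 0.6305/0.75 = 0.8407 d.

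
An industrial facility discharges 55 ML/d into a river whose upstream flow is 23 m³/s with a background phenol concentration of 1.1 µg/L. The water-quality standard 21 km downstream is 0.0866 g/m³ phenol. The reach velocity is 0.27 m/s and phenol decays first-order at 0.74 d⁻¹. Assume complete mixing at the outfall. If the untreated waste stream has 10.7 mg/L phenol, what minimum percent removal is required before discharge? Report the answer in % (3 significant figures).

41.9 %

55 ML/d = 0.6366 m³/s.
1.1 µg/L = 0.0011 mg/L.
Travel time to the compliance point: t = 2.1e+04/0.27 = 7.778e+04 s = 0.9002 d; decay factor exp(−0.74·0.9002) = 0.5137.
So the concentration just after mixing may be at most 0.0866/0.5137 = 0.1686 mg/L.
Mass balance: 0.1686·23.64 = 0.6366·Cₑ + 23·0.0011.
Cₑ = (3.985 − 0.0253) / 0.6366 = 6.22 mg/L.
Required removal = 1 − 6.22/10.7 = 41.87 %.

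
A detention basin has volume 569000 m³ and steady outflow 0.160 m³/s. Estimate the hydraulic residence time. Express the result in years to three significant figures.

Q = 0.160 m³/s × 3.156e+07 s/yr = 5.049e+06 m³/yr.
Hydraulic residence time τ = V/Q = 569000/5.049e+06 = 0.1127 yr.

0.113 yr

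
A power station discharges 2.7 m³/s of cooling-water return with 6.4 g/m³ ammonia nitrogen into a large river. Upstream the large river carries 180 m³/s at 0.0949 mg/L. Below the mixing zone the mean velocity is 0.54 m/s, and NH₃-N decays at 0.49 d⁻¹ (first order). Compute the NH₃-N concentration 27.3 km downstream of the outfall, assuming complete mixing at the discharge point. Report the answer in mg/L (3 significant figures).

After complete mixing, C₀ = (2.7·6.4 + 180·0.0949) / 182.7 = 0.1881 mg/L.
Travel time t = 2.73e+04 m / 0.54 m/s = 5.056e+04 s = 0.5851 d.
C = 0.1881·exp(−0.49·0.5851) = 0.1881·0.7507 = 0.1412 mg/L.

0.141 mg/L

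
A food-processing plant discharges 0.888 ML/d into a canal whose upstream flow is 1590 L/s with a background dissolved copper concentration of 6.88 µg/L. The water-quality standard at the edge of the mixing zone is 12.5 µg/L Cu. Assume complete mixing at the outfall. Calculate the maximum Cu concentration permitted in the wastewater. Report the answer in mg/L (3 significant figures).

0.888 ML/d = 0.01028 m³/s.
1590 L/s = 1.59 m³/s.
6.88 µg/L = 0.00688 mg/L.
12.5 µg/L = 0.0125 mg/L.
Mass balance: 0.0125·1.6 = 0.01028·Cₑ + 1.59·0.00688.
Cₑ = (0.02 − 0.01094) / 0.01028 = 0.8819 mg/L.

0.882 mg/L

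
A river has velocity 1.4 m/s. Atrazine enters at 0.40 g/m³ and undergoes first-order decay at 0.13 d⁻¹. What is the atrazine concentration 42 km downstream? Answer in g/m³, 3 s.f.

0.382 g/m³

Travel time t = 42 km / 1.4 m/s = 4.2e+04/1.4 = 3e+04 s = 0.3472 d.
First-order decay: C = 0.40·exp(−0.13·0.3472) = 0.40·0.9559 = 0.3823 g/m³.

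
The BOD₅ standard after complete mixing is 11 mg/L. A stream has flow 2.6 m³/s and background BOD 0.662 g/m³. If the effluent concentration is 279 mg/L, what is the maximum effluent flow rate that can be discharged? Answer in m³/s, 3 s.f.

Mass balance at complete mixing: C_std·(Q_w + Q_r) = Q_w·C_e + Q_r·C_b.
Rearranging, Q_w = Q_r·(C_std − C_b)/(C_e − C_std) = 2.6·(11 − 0.662) / (279 − 11) = 0.1003 m³/s.

0.100 m³/s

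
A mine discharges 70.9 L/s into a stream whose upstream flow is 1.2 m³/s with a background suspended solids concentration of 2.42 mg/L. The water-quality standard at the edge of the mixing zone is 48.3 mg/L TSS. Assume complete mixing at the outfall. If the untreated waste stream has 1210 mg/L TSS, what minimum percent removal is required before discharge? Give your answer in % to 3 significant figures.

31.8 %

70.9 L/s = 0.0709 m³/s.
Mass balance: 48.3·1.271 = 0.0709·Cₑ + 1.2·2.42.
Cₑ = (61.38 − 2.904) / 0.0709 = 824.8 mg/L.
Required removal = 1 − 824.8/1210 = 31.83 %.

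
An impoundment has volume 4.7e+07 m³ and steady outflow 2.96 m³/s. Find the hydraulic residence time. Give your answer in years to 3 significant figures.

Q = 2.96 m³/s × 3.156e+07 s/yr = 9.341e+07 m³/yr.
Hydraulic residence time τ = V/Q = 4.7e+07/9.341e+07 = 0.5032 yr.

0.503 yr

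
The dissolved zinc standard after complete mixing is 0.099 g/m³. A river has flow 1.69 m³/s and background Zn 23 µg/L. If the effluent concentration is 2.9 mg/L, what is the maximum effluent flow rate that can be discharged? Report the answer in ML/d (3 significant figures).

23 µg/L = 0.023 mg/L.
Mass balance at complete mixing: C_std·(Q_w + Q_r) = Q_w·C_e + Q_r·C_b.
Rearranging, Q_w = Q_r·(C_std − C_b)/(C_e − C_std) = 1.69·(0.099 − 0.023) / (2.9 − 0.099) = 0.04586 m³/s.
= 3.962 ML/d.

3.96 ML/d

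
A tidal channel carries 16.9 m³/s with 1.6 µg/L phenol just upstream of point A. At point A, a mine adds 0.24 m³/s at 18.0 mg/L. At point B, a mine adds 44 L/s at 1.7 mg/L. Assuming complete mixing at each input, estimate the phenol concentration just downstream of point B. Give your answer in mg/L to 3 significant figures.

0.257 mg/L

1.6 µg/L = 0.0016 mg/L.
After input A: C = (16.9·0.0016 + 0.24·18) / 17.14 = 0.2536 mg/L.
44 L/s = 0.044 m³/s.
After input B: C = (17.14·0.2536 + 0.044·1.7) / 17.18 = 0.2573 mg/L.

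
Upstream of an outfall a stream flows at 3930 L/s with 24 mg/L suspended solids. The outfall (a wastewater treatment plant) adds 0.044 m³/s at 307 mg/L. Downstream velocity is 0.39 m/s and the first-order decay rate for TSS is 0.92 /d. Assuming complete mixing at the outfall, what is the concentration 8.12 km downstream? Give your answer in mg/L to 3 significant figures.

21.7 mg/L

3930 L/s = 3.93 m³/s.
After complete mixing, C₀ = (0.044·307 + 3.93·24) / 3.974 = 27.13 mg/L.
Travel time t = 8120 m / 0.39 m/s = 2.082e+04 s = 0.241 d.
C = 27.13·exp(−0.92·0.241) = 27.13·0.8012 = 21.74 mg/L.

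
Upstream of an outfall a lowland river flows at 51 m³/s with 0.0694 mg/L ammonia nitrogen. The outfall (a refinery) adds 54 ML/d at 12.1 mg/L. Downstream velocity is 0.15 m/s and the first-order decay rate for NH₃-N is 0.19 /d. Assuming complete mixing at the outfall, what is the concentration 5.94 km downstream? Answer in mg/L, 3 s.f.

0.197 mg/L

54 ML/d = 0.625 m³/s.
After complete mixing, C₀ = (0.625·12.1 + 51·0.0694) / 51.62 = 0.215 mg/L.
Travel time t = 5940 m / 0.15 m/s = 3.96e+04 s = 0.4583 d.
C = 0.215·exp(−0.19·0.4583) = 0.215·0.9166 = 0.1971 mg/L.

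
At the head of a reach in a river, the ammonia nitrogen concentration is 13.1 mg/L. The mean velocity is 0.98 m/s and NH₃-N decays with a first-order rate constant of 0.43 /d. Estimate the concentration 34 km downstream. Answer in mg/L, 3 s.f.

11.0 mg/L

Travel time t = 34 km / 0.98 m/s = 3.4e+04/0.98 = 3.469e+04 s = 0.4015 d.
First-order decay: C = 13.1·exp(−0.43·0.4015) = 13.1·0.8414 = 11.02 mg/L.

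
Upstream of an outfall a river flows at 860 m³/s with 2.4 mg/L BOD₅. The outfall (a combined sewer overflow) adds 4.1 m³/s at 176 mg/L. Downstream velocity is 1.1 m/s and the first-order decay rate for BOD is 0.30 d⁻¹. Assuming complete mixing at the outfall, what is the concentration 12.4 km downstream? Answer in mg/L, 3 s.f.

After complete mixing, C₀ = (4.1·176 + 860·2.4) / 864.1 = 3.224 mg/L.
Travel time t = 1.24e+04 m / 1.1 m/s = 1.127e+04 s = 0.1305 d.
C = 3.224·exp(−0.30·0.1305) = 3.224·0.9616 = 3.1 mg/L.

3.10 mg/L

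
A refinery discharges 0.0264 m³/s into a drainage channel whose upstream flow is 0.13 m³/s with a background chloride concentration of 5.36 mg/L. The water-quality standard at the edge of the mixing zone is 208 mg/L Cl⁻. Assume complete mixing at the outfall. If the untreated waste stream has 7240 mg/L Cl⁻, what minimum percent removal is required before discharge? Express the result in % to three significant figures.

Mass balance: 208·0.1564 = 0.0264·Cₑ + 0.13·5.36.
Cₑ = (32.53 − 0.6968) / 0.0264 = 1206 mg/L.
Required removal = 1 − 1206/7240 = 83.34 %.

83.3 %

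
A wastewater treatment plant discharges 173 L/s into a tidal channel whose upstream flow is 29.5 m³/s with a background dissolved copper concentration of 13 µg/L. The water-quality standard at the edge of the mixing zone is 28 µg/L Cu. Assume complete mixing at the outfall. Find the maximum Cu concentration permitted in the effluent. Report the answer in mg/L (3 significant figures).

173 L/s = 0.173 m³/s.
13 µg/L = 0.013 mg/L.
28 µg/L = 0.028 mg/L.
Mass balance: 0.028·29.67 = 0.173·Cₑ + 29.5·0.013.
Cₑ = (0.8308 − 0.3835) / 0.173 = 2.586 mg/L.

2.59 mg/L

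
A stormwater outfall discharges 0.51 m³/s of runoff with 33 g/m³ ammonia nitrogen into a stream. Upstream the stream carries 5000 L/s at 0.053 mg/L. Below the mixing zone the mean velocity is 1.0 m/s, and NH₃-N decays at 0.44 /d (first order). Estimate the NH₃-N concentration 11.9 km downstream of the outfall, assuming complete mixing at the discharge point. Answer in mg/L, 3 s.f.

5000 L/s = 5 m³/s.
After complete mixing, C₀ = (0.51·33 + 5·0.053) / 5.51 = 3.103 mg/L.
Travel time t = 1.19e+04 m / 1.0 m/s = 1.19e+04 s = 0.1377 d.
C = 3.103·exp(−0.44·0.1377) = 3.103·0.9412 = 2.92 mg/L.

2.92 mg/L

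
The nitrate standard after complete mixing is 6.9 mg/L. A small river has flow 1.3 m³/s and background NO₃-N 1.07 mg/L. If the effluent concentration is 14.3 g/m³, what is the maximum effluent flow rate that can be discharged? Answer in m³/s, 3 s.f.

Mass balance at complete mixing: C_std·(Q_w + Q_r) = Q_w·C_e + Q_r·C_b.
Rearranging, Q_w = Q_r·(C_std − C_b)/(C_e − C_std) = 1.3·(6.9 − 1.07) / (14.3 − 6.9) = 1.024 m³/s.

1.02 m³/s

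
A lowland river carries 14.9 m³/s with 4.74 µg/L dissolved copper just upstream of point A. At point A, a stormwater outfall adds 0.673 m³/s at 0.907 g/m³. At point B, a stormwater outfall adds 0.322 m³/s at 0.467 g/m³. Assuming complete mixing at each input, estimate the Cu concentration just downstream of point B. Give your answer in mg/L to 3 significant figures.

0.0523 mg/L

4.74 µg/L = 0.00474 mg/L.
After input A: C = (14.9·0.00474 + 0.673·0.907) / 15.57 = 0.04373 mg/L.
After input B: C = (15.57·0.04373 + 0.322·0.467) / 15.89 = 0.05231 mg/L.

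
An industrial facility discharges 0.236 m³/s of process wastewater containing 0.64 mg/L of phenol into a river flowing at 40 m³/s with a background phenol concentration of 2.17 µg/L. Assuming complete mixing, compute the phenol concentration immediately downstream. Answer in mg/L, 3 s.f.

0.00591 mg/L

2.17 µg/L = 0.00217 mg/L.
By mass balance at complete mixing, C = (0.236·0.64 + 40·0.00217) / (0.236 + 40) = 0.2378/40.24 = 0.005911 mg/L.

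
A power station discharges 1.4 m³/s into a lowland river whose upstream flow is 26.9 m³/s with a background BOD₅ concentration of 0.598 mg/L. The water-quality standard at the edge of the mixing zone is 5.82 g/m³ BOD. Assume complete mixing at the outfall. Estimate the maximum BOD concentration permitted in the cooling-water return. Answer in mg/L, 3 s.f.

Mass balance: 5.82·28.3 = 1.4·Cₑ + 26.9·0.598.
Cₑ = (164.7 − 16.09) / 1.4 = 106.2 mg/L.

106 mg/L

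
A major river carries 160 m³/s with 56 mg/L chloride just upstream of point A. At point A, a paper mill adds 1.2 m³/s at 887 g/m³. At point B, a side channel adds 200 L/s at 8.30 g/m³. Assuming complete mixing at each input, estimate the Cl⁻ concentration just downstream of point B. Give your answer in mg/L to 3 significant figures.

After input A: C = (160·56 + 1.2·887) / 161.2 = 62.19 mg/L.
200 L/s = 0.2 m³/s.
After input B: C = (161.2·62.19 + 0.2·8.3) / 161.4 = 62.12 mg/L.

62.1 mg/L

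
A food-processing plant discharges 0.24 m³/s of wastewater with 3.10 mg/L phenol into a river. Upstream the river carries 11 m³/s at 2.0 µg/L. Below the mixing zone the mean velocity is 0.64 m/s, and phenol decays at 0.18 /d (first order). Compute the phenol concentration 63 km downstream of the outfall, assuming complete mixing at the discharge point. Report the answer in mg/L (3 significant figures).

2.0 µg/L = 0.002 mg/L.
After complete mixing, C₀ = (0.24·3.1 + 11·0.002) / 11.24 = 0.06815 mg/L.
Travel time t = 6.3e+04 m / 0.64 m/s = 9.844e+04 s = 1.139 d.
C = 0.06815·exp(−0.18·1.139) = 0.06815·0.8146 = 0.05551 mg/L.

0.0555 mg/L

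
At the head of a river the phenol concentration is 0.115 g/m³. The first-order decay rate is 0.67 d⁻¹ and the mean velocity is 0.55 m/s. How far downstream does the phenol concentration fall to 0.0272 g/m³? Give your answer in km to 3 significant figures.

102 km

From C = C₀·e^(−kt), t = ln(C₀/C)/k = ln(0.115/0.0272)/0.67 = 1.442/0.67 = 2.152 d.
Distance = v·t = 0.55 m/s × 1.859e+05 s = 1.023e+05 m = 102.3 km.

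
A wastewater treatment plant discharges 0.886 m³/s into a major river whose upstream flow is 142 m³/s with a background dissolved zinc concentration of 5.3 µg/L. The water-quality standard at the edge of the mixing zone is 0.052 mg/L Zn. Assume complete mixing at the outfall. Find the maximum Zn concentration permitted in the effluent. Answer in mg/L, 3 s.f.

7.54 mg/L

5.3 µg/L = 0.0053 mg/L.
Mass balance: 0.052·142.9 = 0.886·Cₑ + 142·0.0053.
Cₑ = (7.43 − 0.7526) / 0.886 = 7.537 mg/L.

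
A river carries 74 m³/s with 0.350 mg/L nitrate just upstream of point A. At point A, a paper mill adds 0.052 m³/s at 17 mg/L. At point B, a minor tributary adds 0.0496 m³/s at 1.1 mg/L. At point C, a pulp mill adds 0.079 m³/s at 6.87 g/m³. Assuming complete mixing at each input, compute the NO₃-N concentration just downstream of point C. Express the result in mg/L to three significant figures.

After input A: C = (74·0.35 + 0.052·17) / 74.05 = 0.3617 mg/L.
After input B: C = (74.05·0.3617 + 0.0496·1.1) / 74.1 = 0.3622 mg/L.
After input C: C = (74.1·0.3622 + 0.079·6.87) / 74.18 = 0.3691 mg/L.

0.369 mg/L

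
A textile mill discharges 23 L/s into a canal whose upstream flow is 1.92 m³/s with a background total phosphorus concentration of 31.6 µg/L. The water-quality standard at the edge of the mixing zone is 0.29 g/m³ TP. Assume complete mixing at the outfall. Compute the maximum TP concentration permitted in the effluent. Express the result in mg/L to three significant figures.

23 L/s = 0.023 m³/s.
31.6 µg/L = 0.0316 mg/L.
Mass balance: 0.29·1.943 = 0.023·Cₑ + 1.92·0.0316.
Cₑ = (0.5635 − 0.06067) / 0.023 = 21.86 mg/L.

21.9 mg/L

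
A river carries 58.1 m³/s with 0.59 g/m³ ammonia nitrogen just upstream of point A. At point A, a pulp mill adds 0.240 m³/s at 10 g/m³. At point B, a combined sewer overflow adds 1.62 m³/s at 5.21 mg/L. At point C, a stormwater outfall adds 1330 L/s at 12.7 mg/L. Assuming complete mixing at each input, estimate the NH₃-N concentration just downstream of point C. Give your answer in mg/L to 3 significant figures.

After input A: C = (58.1·0.59 + 0.24·10) / 58.34 = 0.6287 mg/L.
After input B: C = (58.34·0.6287 + 1.62·5.21) / 59.96 = 0.7525 mg/L.
1330 L/s = 1.33 m³/s.
After input C: C = (59.96·0.7525 + 1.33·12.7) / 61.29 = 1.012 mg/L.

1.01 mg/L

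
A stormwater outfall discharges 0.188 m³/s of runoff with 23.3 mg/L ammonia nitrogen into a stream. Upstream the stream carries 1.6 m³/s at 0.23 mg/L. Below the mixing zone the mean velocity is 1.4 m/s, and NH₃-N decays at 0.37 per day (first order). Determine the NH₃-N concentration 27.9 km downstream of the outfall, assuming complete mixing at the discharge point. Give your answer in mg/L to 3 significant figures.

2.44 mg/L

After complete mixing, C₀ = (0.188·23.3 + 1.6·0.23) / 1.788 = 2.656 mg/L.
Travel time t = 2.79e+04 m / 1.4 m/s = 1.993e+04 s = 0.2307 d.
C = 2.656·exp(−0.37·0.2307) = 2.656·0.9182 = 2.438 mg/L.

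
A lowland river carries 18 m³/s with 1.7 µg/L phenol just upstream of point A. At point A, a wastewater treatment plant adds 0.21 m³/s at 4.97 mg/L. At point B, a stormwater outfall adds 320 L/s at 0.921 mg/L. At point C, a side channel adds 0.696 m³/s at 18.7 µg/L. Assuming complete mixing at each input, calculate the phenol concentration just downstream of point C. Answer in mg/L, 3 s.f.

0.0719 mg/L

1.7 µg/L = 0.0017 mg/L.
After input A: C = (18·0.0017 + 0.21·4.97) / 18.21 = 0.059 mg/L.
320 L/s = 0.32 m³/s.
After input B: C = (18.21·0.059 + 0.32·0.921) / 18.53 = 0.07388 mg/L.
18.7 µg/L = 0.0187 mg/L.
After input C: C = (18.53·0.07388 + 0.696·0.0187) / 19.23 = 0.07188 mg/L.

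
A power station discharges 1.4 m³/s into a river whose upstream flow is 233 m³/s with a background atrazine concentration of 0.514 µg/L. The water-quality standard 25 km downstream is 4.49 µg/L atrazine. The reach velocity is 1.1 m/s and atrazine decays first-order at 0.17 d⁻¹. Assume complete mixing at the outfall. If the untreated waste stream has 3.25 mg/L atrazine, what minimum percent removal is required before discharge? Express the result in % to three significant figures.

0.514 µg/L = 0.000514 mg/L.
4.49 µg/L = 0.00449 mg/L.
Travel time to the compliance point: t = 2.5e+04/1.1 = 2.273e+04 s = 0.263 d; decay factor exp(−0.17·0.263) = 0.9563.
So the concentration just after mixing may be at most 0.00449/0.9563 = 0.004695 mg/L.
Mass balance: 0.004695·234.4 = 1.4·Cₑ + 233·0.000514.
Cₑ = (1.101 − 0.1198) / 1.4 = 0.7006 mg/L.
Required removal = 1 − 0.7006/3.25 = 78.44 %.

78.4 %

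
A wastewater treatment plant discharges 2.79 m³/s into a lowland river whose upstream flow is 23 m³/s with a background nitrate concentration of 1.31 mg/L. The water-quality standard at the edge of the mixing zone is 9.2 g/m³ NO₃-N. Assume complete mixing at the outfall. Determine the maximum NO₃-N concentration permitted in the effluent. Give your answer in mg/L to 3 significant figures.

Mass balance: 9.2·25.79 = 2.79·Cₑ + 23·1.31.
Cₑ = (237.3 − 30.13) / 2.79 = 74.24 mg/L.

74.2 mg/L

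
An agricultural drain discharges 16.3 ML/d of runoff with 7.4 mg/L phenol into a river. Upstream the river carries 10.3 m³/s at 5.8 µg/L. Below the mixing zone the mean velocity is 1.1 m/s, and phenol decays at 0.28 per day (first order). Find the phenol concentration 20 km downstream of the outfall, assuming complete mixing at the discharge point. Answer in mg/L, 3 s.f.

16.3 ML/d = 0.1887 m³/s.
5.8 µg/L = 0.0058 mg/L.
After complete mixing, C₀ = (0.1887·7.4 + 10.3·0.0058) / 10.49 = 0.1388 mg/L.
Travel time t = 2e+04 m / 1.1 m/s = 1.818e+04 s = 0.2104 d.
C = 0.1388·exp(−0.28·0.2104) = 0.1388·0.9428 = 0.1309 mg/L.

0.131 mg/L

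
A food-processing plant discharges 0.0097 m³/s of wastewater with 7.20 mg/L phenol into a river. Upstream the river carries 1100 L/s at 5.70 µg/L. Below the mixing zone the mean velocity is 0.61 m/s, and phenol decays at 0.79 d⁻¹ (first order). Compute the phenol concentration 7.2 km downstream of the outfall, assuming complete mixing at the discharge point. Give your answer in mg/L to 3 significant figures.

1100 L/s = 1.1 m³/s.
5.70 µg/L = 0.0057 mg/L.
After complete mixing, C₀ = (0.0097·7.2 + 1.1·0.0057) / 1.11 = 0.06859 mg/L.
Travel time t = 7200 m / 0.61 m/s = 1.18e+04 s = 0.1366 d.
C = 0.06859·exp(−0.79·0.1366) = 0.06859·0.8977 = 0.06157 mg/L.

0.0616 mg/L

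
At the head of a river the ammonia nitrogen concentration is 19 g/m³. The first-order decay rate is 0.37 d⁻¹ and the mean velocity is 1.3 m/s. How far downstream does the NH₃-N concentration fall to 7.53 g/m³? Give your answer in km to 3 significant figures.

From C = C₀·e^(−kt), t = ln(C₀/C)/k = ln(19/7.53)/0.37 = 0.9255/0.37 = 2.501 d.
Distance = v·t = 1.3 m/s × 2.161e+05 s = 2.81e+05 m = 281 km.

281 km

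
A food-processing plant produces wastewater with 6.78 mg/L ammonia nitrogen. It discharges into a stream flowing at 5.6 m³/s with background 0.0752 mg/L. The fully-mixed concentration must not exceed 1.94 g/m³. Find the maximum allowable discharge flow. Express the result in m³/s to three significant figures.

Mass balance at complete mixing: C_std·(Q_w + Q_r) = Q_w·C_e + Q_r·C_b.
Rearranging, Q_w = Q_r·(C_std − C_b)/(C_e − C_std) = 5.6·(1.94 − 0.0752) / (6.78 − 1.94) = 2.158 m³/s.

2.16 m³/s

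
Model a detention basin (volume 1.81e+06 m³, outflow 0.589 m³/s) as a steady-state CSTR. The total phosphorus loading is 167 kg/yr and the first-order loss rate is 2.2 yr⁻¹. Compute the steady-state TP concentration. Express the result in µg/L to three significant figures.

7.40 µg/L

Outflow Q = 0.589 m³/s × 3.156e+07 s/yr = 1.859e+07 m³/yr.
Steady-state CSTR mass balance: W = Q·C + k·V·C, so C = W/(Q + kV).
Q + kV = 1.859e+07 + 2.2·1.81e+06 = 2.257e+07 m³/yr.
C = 167/2.257e+07 = 7.399e-06 kg/m³ = 0.007399 mg/L = 7.399 µg/L.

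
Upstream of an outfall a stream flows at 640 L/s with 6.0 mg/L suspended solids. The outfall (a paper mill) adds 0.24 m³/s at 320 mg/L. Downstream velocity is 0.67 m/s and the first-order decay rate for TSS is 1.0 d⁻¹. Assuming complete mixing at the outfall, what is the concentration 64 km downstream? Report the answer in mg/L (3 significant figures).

640 L/s = 0.64 m³/s.
After complete mixing, C₀ = (0.24·320 + 0.64·6) / 0.88 = 91.64 mg/L.
Travel time t = 6.4e+04 m / 0.67 m/s = 9.552e+04 s = 1.106 d.
C = 91.64·exp(−1.0·1.106) = 91.64·0.331 = 30.33 mg/L.

30.3 mg/L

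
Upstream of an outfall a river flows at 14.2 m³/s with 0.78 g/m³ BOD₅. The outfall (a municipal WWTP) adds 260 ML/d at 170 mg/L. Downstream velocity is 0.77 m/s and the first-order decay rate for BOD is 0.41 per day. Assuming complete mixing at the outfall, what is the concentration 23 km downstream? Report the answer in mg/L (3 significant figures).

26.4 mg/L

260 ML/d = 3.009 m³/s.
After complete mixing, C₀ = (3.009·170 + 14.2·0.78) / 17.21 = 30.37 mg/L.
Travel time t = 2.3e+04 m / 0.77 m/s = 2.987e+04 s = 0.3457 d.
C = 30.37·exp(−0.41·0.3457) = 30.37·0.8678 = 26.36 mg/L.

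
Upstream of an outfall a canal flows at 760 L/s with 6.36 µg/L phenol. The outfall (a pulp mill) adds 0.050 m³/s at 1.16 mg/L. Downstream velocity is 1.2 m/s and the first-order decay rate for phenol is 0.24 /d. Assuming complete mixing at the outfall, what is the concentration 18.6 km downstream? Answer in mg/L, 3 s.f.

0.0743 mg/L

760 L/s = 0.76 m³/s.
6.36 µg/L = 0.00636 mg/L.
After complete mixing, C₀ = (0.05·1.16 + 0.76·0.00636) / 0.81 = 0.07757 mg/L.
Travel time t = 1.86e+04 m / 1.2 m/s = 1.55e+04 s = 0.1794 d.
C = 0.07757·exp(−0.24·0.1794) = 0.07757·0.9579 = 0.0743 mg/L.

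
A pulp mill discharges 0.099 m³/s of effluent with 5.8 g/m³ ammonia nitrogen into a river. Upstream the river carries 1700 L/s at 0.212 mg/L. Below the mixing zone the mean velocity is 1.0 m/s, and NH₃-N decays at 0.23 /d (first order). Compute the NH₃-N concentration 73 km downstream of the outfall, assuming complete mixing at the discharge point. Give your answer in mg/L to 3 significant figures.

0.428 mg/L

1700 L/s = 1.7 m³/s.
After complete mixing, C₀ = (0.099·5.8 + 1.7·0.212) / 1.799 = 0.5195 mg/L.
Travel time t = 7.3e+04 m / 1.0 m/s = 7.3e+04 s = 0.8449 d.
C = 0.5195·exp(−0.23·0.8449) = 0.5195·0.8234 = 0.4278 mg/L.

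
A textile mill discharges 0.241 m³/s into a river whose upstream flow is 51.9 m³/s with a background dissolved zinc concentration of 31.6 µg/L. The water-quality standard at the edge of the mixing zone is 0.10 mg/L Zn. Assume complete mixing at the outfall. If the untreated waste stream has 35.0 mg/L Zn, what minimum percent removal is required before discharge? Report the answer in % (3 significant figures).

31.6 µg/L = 0.0316 mg/L.
Mass balance: 0.1·52.14 = 0.241·Cₑ + 51.9·0.0316.
Cₑ = (5.214 − 1.64) / 0.241 = 14.83 mg/L.
Required removal = 1 − 14.83/35.0 = 57.63 %.

57.6 %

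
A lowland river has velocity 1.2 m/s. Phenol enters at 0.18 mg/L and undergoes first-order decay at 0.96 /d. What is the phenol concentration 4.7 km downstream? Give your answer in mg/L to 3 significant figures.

0.172 mg/L

Travel time t = 4.7 km / 1.2 m/s = 4700/1.2 = 3917 s = 0.04533 d.
First-order decay: C = 0.18·exp(−0.96·0.04533) = 0.18·0.9574 = 0.1723 mg/L.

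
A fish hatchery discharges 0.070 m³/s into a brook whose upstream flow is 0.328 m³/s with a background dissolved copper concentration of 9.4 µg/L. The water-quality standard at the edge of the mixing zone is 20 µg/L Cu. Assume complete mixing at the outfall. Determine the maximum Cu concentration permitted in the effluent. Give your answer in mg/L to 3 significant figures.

0.0697 mg/L

9.4 µg/L = 0.0094 mg/L.
20 µg/L = 0.02 mg/L.
Mass balance: 0.02·0.398 = 0.07·Cₑ + 0.328·0.0094.
Cₑ = (0.00796 − 0.003083) / 0.07 = 0.06967 mg/L.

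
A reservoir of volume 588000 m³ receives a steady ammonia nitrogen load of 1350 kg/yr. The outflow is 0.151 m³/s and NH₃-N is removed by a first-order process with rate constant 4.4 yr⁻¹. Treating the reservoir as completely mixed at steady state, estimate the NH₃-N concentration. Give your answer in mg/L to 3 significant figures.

Outflow Q = 0.151 m³/s × 3.156e+07 s/yr = 4.765e+06 m³/yr.
Steady-state CSTR mass balance: W = Q·C + k·V·C, so C = W/(Q + kV).
Q + kV = 4.765e+06 + 4.4·588000 = 7.352e+06 m³/yr.
C = 1350/7.352e+06 = 0.0001836 kg/m³ = 0.1836 mg/L.

0.184 mg/L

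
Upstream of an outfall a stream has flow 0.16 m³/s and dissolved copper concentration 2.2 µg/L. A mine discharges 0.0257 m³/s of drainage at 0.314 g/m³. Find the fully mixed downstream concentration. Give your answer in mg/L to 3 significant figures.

2.2 µg/L = 0.0022 mg/L.
Conservation of mass across the mixing zone: C = (0.0257·0.314 + 0.16·0.0022) / (0.0257 + 0.16) = 0.008422/0.1857 = 0.04535 mg/L.

0.0454 mg/L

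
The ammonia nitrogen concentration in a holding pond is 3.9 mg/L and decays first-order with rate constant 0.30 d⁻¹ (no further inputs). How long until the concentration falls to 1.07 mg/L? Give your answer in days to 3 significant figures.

4.31 d

t = ln(C₀/C)/k = ln(3.9/1.07)/0.30 = 1.293/0.30 = 4.311 d.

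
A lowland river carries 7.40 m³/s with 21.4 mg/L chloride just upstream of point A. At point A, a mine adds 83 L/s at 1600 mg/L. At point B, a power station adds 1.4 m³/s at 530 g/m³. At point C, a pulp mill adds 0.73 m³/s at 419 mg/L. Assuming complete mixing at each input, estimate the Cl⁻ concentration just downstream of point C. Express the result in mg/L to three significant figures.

83 L/s = 0.083 m³/s.
After input A: C = (7.4·21.4 + 0.083·1600) / 7.483 = 38.91 mg/L.
After input B: C = (7.483·38.91 + 1.4·530) / 8.883 = 116.3 mg/L.
After input C: C = (8.883·116.3 + 0.73·419) / 9.613 = 139.3 mg/L.

139 mg/L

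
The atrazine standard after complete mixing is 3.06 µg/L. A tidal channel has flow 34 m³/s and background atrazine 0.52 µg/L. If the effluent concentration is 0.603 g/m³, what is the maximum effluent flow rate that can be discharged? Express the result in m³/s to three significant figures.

0.144 m³/s

0.52 µg/L = 0.00052 mg/L.
3.06 µg/L = 0.00306 mg/L.
Mass balance at complete mixing: C_std·(Q_w + Q_r) = Q_w·C_e + Q_r·C_b.
Rearranging, Q_w = Q_r·(C_std − C_b)/(C_e − C_std) = 34·(0.00306 − 0.00052) / (0.603 − 0.00306) = 0.1439 m³/s.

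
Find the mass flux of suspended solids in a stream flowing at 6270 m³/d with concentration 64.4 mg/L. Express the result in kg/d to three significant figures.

6270 m³/d = 0.07257 m³/s.
Mass flux = Q·C = 0.07257 m³/s × 64.4 g/m³ = 4.673 g/s.
= 4.673 g/s × 86.4 = 403.8 kg/d.

404 kg/d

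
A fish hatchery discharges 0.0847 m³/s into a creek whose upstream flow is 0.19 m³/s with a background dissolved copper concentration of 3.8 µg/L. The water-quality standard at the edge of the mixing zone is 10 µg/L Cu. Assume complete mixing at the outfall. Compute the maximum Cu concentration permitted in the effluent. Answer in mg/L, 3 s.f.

3.8 µg/L = 0.0038 mg/L.
10 µg/L = 0.01 mg/L.
Mass balance: 0.01·0.2747 = 0.0847·Cₑ + 0.19·0.0038.
Cₑ = (0.002747 − 0.000722) / 0.0847 = 0.02391 mg/L.

0.0239 mg/L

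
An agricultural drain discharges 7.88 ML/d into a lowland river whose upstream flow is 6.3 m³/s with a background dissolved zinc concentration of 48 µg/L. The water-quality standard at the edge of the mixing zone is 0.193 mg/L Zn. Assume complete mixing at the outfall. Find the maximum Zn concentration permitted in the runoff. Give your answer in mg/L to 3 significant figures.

7.88 ML/d = 0.0912 m³/s.
48 µg/L = 0.048 mg/L.
Mass balance: 0.193·6.391 = 0.0912·Cₑ + 6.3·0.048.
Cₑ = (1.234 − 0.3024) / 0.0912 = 10.21 mg/L.

10.2 mg/L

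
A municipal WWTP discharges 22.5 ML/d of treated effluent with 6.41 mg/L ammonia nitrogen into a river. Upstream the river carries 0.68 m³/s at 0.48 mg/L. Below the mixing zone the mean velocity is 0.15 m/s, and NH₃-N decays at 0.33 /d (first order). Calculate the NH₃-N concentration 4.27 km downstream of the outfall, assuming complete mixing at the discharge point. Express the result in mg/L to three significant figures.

1.90 mg/L

22.5 ML/d = 0.2604 m³/s.
After complete mixing, C₀ = (0.2604·6.41 + 0.68·0.48) / 0.9404 = 2.122 mg/L.
Travel time t = 4270 m / 0.15 m/s = 2.847e+04 s = 0.3295 d.
C = 2.122·exp(−0.33·0.3295) = 2.122·0.897 = 1.903 mg/L.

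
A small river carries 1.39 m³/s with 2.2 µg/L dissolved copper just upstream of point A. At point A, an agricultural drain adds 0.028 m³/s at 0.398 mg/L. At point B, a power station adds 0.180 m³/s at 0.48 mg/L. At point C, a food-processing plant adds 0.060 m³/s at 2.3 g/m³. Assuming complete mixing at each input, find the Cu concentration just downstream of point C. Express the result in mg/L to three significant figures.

0.144 mg/L

2.2 µg/L = 0.0022 mg/L.
After input A: C = (1.39·0.0022 + 0.028·0.398) / 1.418 = 0.01002 mg/L.
After input B: C = (1.418·0.01002 + 0.18·0.48) / 1.598 = 0.06295 mg/L.
After input C: C = (1.598·0.06295 + 0.06·2.3) / 1.658 = 0.1439 mg/L.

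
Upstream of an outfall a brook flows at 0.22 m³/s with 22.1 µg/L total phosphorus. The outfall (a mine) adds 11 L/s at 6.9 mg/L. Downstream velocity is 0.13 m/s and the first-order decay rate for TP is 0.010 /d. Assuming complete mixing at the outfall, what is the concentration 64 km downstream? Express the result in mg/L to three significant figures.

11 L/s = 0.011 m³/s.
22.1 µg/L = 0.0221 mg/L.
After complete mixing, C₀ = (0.011·6.9 + 0.22·0.0221) / 0.231 = 0.3496 mg/L.
Travel time t = 6.4e+04 m / 0.13 m/s = 4.923e+05 s = 5.698 d.
C = 0.3496·exp(−0.010·5.698) = 0.3496·0.9446 = 0.3303 mg/L.

0.330 mg/L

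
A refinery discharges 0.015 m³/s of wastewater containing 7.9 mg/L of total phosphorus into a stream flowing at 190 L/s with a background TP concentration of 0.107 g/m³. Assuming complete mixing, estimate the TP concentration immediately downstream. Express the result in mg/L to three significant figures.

190 L/s = 0.19 m³/s.
Conservation of mass across the mixing zone: C = (0.015·7.9 + 0.19·0.107) / (0.015 + 0.19) = 0.1388/0.205 = 0.6772 mg/L.

0.677 mg/L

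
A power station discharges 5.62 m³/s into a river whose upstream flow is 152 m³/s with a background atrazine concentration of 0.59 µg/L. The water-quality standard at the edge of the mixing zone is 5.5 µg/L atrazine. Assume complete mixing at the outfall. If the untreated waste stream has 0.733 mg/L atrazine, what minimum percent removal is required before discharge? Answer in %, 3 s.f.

81.1 %

0.59 µg/L = 0.00059 mg/L.
5.5 µg/L = 0.0055 mg/L.
Mass balance: 0.0055·157.6 = 5.62·Cₑ + 152·0.00059.
Cₑ = (0.8669 − 0.08968) / 5.62 = 0.1383 mg/L.
Required removal = 1 − 0.1383/0.733 = 81.13 %.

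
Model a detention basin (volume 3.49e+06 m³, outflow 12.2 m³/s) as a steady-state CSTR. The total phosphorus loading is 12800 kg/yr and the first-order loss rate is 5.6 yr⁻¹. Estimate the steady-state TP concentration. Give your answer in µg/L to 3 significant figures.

31.6 µg/L

Outflow Q = 12.2 m³/s × 3.156e+07 s/yr = 3.85e+08 m³/yr.
Steady-state CSTR mass balance: W = Q·C + k·V·C, so C = W/(Q + kV).
Q + kV = 3.85e+08 + 5.6·3.49e+06 = 4.045e+08 m³/yr.
C = 12800/4.045e+08 = 3.164e-05 kg/m³ = 0.03164 mg/L = 31.64 µg/L.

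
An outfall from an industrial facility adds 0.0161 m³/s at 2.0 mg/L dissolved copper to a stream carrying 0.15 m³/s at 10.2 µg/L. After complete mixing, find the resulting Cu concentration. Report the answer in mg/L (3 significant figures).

0.203 mg/L

10.2 µg/L = 0.0102 mg/L.
Flow-weighted mixing gives C = (0.0161·2 + 0.15·0.0102) / (0.0161 + 0.15) = 0.03373/0.1661 = 0.2031 mg/L.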